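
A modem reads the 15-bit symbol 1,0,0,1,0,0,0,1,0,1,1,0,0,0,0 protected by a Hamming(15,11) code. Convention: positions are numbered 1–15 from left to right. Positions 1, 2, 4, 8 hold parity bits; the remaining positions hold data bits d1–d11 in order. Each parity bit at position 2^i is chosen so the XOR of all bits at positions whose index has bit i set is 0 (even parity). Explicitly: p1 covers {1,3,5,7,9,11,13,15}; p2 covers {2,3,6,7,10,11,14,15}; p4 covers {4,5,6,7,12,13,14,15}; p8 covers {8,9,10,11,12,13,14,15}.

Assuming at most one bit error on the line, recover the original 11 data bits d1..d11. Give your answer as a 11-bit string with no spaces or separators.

00000111000

s1 (pos 1,3,5,7,9,11,13,15): 1⊕0⊕0⊕0⊕0⊕1⊕0⊕0 = 0
s2 (pos 2,3,6,7,10,11,14,15): 0⊕0⊕0⊕0⊕1⊕1⊕0⊕0 = 0
s4 (pos 4,5,6,7,12,13,14,15): 1⊕0⊕0⊕0⊕0⊕0⊕0⊕0 = 1
s8 (pos 8,9,10,11,12,13,14,15): 1⊕0⊕1⊕1⊕0⊕0⊕0⊕0 = 1
Syndrome s8…s1 = 1100 → error at position 12.
Flip position 12: 100100010110000 → 100100010111000
Read data bits from positions 3,5,6,7,9,10,11,12,13,14,15: 00000111000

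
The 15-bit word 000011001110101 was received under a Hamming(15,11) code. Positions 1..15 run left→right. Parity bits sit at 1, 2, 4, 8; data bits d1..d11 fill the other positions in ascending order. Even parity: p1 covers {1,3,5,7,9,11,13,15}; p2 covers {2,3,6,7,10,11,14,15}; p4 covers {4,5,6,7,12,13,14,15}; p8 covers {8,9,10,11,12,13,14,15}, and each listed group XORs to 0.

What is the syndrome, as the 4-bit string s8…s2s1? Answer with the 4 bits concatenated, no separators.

1001

s1 (pos 1,3,5,7,9,11,13,15): 0⊕0⊕1⊕0⊕1⊕1⊕1⊕1 = 1
s2 (pos 2,3,6,7,10,11,14,15): 0⊕0⊕1⊕0⊕1⊕1⊕0⊕1 = 0
s4 (pos 4,5,6,7,12,13,14,15): 0⊕1⊕1⊕0⊕0⊕1⊕0⊕1 = 0
s8 (pos 8,9,10,11,12,13,14,15): 0⊕1⊕1⊕1⊕0⊕1⊕0⊕1 = 1
Syndrome s8…s1 = 1001 → error at position 9.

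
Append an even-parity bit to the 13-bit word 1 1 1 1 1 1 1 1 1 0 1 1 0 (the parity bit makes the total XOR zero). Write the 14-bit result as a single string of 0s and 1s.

11111111101101

XOR of the 13 data bits: 1⊕1⊕1⊕1⊕1⊕1⊕1⊕1⊕1⊕0⊕1⊕1⊕0 = 1
Parity bit = 1 (so all 14 bits XOR to 0).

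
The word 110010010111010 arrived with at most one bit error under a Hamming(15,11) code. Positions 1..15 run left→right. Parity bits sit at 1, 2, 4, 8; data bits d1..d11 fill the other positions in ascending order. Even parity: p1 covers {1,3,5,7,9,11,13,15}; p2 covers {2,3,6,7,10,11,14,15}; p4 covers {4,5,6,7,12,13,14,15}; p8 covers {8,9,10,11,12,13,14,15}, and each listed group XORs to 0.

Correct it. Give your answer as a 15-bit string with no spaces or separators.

110010010111110

s1 (pos 1,3,5,7,9,11,13,15): 1⊕0⊕1⊕0⊕0⊕1⊕0⊕0 = 1
s2 (pos 2,3,6,7,10,11,14,15): 1⊕0⊕0⊕0⊕1⊕1⊕1⊕0 = 0
s4 (pos 4,5,6,7,12,13,14,15): 0⊕1⊕0⊕0⊕1⊕0⊕1⊕0 = 1
s8 (pos 8,9,10,11,12,13,14,15): 1⊕0⊕1⊕1⊕1⊕0⊕1⊕0 = 1
Syndrome s8…s1 = 1101 → error at position 13.
Flip position 13: 110010010111010 → 110010010111110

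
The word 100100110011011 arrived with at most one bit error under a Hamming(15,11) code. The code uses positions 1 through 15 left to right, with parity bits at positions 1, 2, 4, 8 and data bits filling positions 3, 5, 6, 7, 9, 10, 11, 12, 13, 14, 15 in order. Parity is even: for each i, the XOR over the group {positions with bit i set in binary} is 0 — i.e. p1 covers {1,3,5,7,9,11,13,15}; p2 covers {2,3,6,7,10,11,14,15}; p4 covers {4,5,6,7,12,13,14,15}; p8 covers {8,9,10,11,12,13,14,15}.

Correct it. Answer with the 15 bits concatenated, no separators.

100100110010011

s1 (pos 1,3,5,7,9,11,13,15): 1⊕0⊕0⊕1⊕0⊕1⊕0⊕1 = 0
s2 (pos 2,3,6,7,10,11,14,15): 0⊕0⊕0⊕1⊕0⊕1⊕1⊕1 = 0
s4 (pos 4,5,6,7,12,13,14,15): 1⊕0⊕0⊕1⊕1⊕0⊕1⊕1 = 1
s8 (pos 8,9,10,11,12,13,14,15): 1⊕0⊕0⊕1⊕1⊕0⊕1⊕1 = 1
Syndrome s8…s1 = 1100 → error at position 12.
Flip position 12: 100100110011011 → 100100110010011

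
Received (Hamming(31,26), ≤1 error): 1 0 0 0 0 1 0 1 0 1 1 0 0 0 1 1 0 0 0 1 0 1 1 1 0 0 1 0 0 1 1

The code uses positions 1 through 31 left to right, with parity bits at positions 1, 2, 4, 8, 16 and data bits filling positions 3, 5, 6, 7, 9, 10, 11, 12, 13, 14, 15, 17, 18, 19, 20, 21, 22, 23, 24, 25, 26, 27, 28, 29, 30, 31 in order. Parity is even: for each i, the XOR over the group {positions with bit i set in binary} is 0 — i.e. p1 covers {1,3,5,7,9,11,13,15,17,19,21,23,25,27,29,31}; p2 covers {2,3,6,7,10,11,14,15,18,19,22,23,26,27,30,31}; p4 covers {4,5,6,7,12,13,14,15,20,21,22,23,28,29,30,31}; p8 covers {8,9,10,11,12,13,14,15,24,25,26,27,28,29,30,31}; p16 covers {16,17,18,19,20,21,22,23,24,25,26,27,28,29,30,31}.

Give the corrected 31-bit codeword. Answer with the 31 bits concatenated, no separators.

1000000101100011000101110010011

s1 (pos 1,3,5,7,9,11,13,15,17,19,21,23,25,27,29,31): 1⊕0⊕0⊕0⊕0⊕1⊕0⊕1⊕0⊕0⊕0⊕1⊕0⊕1⊕0⊕1 = 0
s2 (pos 2,3,6,7,10,11,14,15,18,19,22,23,26,27,30,31): 0⊕0⊕1⊕0⊕1⊕1⊕0⊕1⊕0⊕0⊕1⊕1⊕0⊕1⊕1⊕1 = 1
s4 (pos 4,5,6,7,12,13,14,15,20,21,22,23,28,29,30,31): 0⊕0⊕1⊕0⊕0⊕0⊕0⊕1⊕1⊕0⊕1⊕1⊕0⊕0⊕1⊕1 = 1
s8 (pos 8,9,10,11,12,13,14,15,24,25,26,27,28,29,30,31): 1⊕0⊕1⊕1⊕0⊕0⊕0⊕1⊕1⊕0⊕0⊕1⊕0⊕0⊕1⊕1 = 0
s16 (pos 16,17,18,19,20,21,22,23,24,25,26,27,28,29,30,31): 1⊕0⊕0⊕0⊕1⊕0⊕1⊕1⊕1⊕0⊕0⊕1⊕0⊕0⊕1⊕1 = 0
Syndrome s16…s1 = 00110 → error at position 6.
Flip position 6: 1000010101100011000101110010011 → 1000000101100011000101110010011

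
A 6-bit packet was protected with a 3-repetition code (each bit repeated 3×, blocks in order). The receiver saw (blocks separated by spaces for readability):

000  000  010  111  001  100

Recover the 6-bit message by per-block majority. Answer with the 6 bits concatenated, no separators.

000100

Block 1 (000): 0 ones → 0
Block 2 (000): 0 ones → 0
Block 3 (010): 1 one → 0
Block 4 (111): 3 ones → 1
Block 5 (001): 1 one → 0
Block 6 (100): 1 one → 0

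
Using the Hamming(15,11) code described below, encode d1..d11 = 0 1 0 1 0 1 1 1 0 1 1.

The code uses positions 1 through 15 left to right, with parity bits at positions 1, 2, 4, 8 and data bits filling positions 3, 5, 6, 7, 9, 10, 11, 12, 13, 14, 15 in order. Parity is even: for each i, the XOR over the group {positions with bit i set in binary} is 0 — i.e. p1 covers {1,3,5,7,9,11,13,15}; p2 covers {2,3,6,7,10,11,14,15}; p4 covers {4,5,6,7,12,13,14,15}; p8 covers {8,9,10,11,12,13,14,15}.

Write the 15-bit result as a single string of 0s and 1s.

010110110111011

Place data at non-parity positions: p1 p2 0 p4 1 0 1 p8 0 1 1 1 0 1 1
p1 (pos 1,3,5,7,9,11,13,15): XOR of data positions = 0⊕1⊕1⊕0⊕1⊕0⊕1 = 0
p2 (pos 2,3,6,7,10,11,14,15): XOR of data positions = 0⊕0⊕1⊕1⊕1⊕1⊕1 = 1
p4 (pos 4,5,6,7,12,13,14,15): XOR of data positions = 1⊕0⊕1⊕1⊕0⊕1⊕1 = 1
p8 (pos 8,9,10,11,12,13,14,15): XOR of data positions = 0⊕1⊕1⊕1⊕0⊕1⊕1 = 1
Codeword: 010110110111011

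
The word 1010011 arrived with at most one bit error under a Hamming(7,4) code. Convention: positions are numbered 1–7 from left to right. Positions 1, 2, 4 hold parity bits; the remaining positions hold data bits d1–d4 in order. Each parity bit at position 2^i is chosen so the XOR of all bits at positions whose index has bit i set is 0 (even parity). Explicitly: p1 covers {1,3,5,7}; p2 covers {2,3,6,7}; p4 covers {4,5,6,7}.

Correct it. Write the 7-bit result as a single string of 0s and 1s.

s1 (pos 1,3,5,7): 1⊕1⊕0⊕1 = 1
s2 (pos 2,3,6,7): 0⊕1⊕1⊕1 = 1
s4 (pos 4,5,6,7): 0⊕0⊕1⊕1 = 0
Syndrome s4…s1 = 011 → error at position 3.
Flip position 3: 1010011 → 1000011

1000011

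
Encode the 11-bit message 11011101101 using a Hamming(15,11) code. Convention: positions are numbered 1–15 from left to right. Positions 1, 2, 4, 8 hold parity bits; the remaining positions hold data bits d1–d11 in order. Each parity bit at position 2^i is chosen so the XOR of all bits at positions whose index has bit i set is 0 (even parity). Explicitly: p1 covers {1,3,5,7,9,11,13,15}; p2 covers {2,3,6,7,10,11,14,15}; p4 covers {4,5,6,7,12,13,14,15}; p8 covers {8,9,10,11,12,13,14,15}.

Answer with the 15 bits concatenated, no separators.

Place data at non-parity positions: p1 p2 1 p4 1 0 1 p8 1 1 0 1 1 0 1
p1 (pos 1,3,5,7,9,11,13,15): XOR of data positions = 1⊕1⊕1⊕1⊕0⊕1⊕1 = 0
p2 (pos 2,3,6,7,10,11,14,15): XOR of data positions = 1⊕0⊕1⊕1⊕0⊕0⊕1 = 0
p4 (pos 4,5,6,7,12,13,14,15): XOR of data positions = 1⊕0⊕1⊕1⊕1⊕0⊕1 = 1
p8 (pos 8,9,10,11,12,13,14,15): XOR of data positions = 1⊕1⊕0⊕1⊕1⊕0⊕1 = 1
Codeword: 001110111101101

001110111101101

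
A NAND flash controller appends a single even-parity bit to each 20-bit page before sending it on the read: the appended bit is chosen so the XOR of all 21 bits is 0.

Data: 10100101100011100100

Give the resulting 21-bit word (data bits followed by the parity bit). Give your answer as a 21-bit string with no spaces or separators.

101001011000111001001

XOR of the 20 data bits: 1⊕0⊕1⊕0⊕0⊕1⊕0⊕1⊕1⊕0⊕0⊕0⊕1⊕1⊕1⊕0⊕0⊕1⊕0⊕0 = 1
Parity bit = 1 (so all 21 bits XOR to 0).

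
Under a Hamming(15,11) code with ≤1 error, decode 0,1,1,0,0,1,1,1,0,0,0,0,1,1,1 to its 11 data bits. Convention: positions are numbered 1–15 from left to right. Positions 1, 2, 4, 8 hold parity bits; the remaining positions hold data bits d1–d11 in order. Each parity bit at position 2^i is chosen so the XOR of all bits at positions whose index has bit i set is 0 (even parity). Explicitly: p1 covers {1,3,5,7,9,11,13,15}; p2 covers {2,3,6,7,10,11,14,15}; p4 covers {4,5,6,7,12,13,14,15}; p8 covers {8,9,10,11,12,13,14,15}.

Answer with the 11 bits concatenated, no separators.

10110000111

s1 (pos 1,3,5,7,9,11,13,15): 0⊕1⊕0⊕1⊕0⊕0⊕1⊕1 = 0
s2 (pos 2,3,6,7,10,11,14,15): 1⊕1⊕1⊕1⊕0⊕0⊕1⊕1 = 0
s4 (pos 4,5,6,7,12,13,14,15): 0⊕0⊕1⊕1⊕0⊕1⊕1⊕1 = 1
s8 (pos 8,9,10,11,12,13,14,15): 1⊕0⊕0⊕0⊕0⊕1⊕1⊕1 = 0
Syndrome s8…s1 = 0100 → error at position 4.
Flip position 4: 011001110000111 → 011101110000111
Read data bits from positions 3,5,6,7,9,10,11,12,13,14,15: 10110000111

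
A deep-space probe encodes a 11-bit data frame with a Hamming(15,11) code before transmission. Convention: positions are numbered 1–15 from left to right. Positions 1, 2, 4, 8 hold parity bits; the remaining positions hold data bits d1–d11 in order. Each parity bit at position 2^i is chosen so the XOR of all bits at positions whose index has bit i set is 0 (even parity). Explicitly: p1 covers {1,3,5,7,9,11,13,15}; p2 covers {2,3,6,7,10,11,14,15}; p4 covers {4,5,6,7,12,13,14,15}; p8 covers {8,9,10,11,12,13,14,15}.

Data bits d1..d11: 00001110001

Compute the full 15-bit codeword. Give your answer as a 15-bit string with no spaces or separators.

Place data at non-parity positions: p1 p2 0 p4 0 0 0 p8 1 1 1 0 0 0 1
p1 (pos 1,3,5,7,9,11,13,15): XOR of data positions = 0⊕0⊕0⊕1⊕1⊕0⊕1 = 1
p2 (pos 2,3,6,7,10,11,14,15): XOR of data positions = 0⊕0⊕0⊕1⊕1⊕0⊕1 = 1
p4 (pos 4,5,6,7,12,13,14,15): XOR of data positions = 0⊕0⊕0⊕0⊕0⊕0⊕1 = 1
p8 (pos 8,9,10,11,12,13,14,15): XOR of data positions = 1⊕1⊕1⊕0⊕0⊕0⊕1 = 0
Codeword: 110100001110001

110100001110001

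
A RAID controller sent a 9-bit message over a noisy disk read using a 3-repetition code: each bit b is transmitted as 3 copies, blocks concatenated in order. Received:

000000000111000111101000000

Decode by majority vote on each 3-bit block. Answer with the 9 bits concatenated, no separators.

Block 1 (000): 0 ones → 0
Block 2 (000): 0 ones → 0
Block 3 (000): 0 ones → 0
Block 4 (111): 3 ones → 1
Block 5 (000): 0 ones → 0
Block 6 (111): 3 ones → 1
Block 7 (101): 2 ones → 1
Block 8 (000): 0 ones → 0
Block 9 (000): 0 ones → 0

000101100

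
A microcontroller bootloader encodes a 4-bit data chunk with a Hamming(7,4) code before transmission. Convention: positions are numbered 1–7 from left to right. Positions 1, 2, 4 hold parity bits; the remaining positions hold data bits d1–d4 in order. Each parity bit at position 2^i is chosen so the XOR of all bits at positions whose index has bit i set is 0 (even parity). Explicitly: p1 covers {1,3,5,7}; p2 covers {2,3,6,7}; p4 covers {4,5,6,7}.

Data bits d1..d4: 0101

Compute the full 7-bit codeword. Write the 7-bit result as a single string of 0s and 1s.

0100101

Place data at non-parity positions: p1 p2 0 p4 1 0 1
p1 (pos 1,3,5,7): XOR of data positions = 0⊕1⊕1 = 0
p2 (pos 2,3,6,7): XOR of data positions = 0⊕0⊕1 = 1
p4 (pos 4,5,6,7): XOR of data positions = 1⊕0⊕1 = 0
Codeword: 0100101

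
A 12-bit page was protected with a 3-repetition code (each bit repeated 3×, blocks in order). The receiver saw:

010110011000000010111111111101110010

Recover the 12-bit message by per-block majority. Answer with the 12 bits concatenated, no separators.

Block 1 (010): 1 one → 0
Block 2 (110): 2 ones → 1
Block 3 (011): 2 ones → 1
Block 4 (000): 0 ones → 0
Block 5 (000): 0 ones → 0
Block 6 (010): 1 one → 0
Block 7 (111): 3 ones → 1
Block 8 (111): 3 ones → 1
Block 9 (111): 3 ones → 1
Block 10 (101): 2 ones → 1
Block 11 (110): 2 ones → 1
Block 12 (010): 1 one → 0

011000111110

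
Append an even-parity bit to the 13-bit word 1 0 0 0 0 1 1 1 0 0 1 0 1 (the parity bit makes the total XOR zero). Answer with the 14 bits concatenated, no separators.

XOR of the 13 data bits: 1⊕0⊕0⊕0⊕0⊕1⊕1⊕1⊕0⊕0⊕1⊕0⊕1 = 0
Parity bit = 0 (so all 14 bits XOR to 0).

10000111001010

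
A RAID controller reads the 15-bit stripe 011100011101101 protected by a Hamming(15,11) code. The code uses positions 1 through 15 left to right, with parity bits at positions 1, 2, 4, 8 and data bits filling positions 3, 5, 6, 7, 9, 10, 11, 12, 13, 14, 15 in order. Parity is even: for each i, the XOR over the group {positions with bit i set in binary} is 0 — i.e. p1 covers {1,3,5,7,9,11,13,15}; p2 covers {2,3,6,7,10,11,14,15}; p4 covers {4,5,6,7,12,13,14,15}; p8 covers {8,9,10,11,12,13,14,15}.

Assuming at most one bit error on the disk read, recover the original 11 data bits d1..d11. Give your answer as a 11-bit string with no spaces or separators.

10001101101

s1 (pos 1,3,5,7,9,11,13,15): 0⊕1⊕0⊕0⊕1⊕0⊕1⊕1 = 0
s2 (pos 2,3,6,7,10,11,14,15): 1⊕1⊕0⊕0⊕1⊕0⊕0⊕1 = 0
s4 (pos 4,5,6,7,12,13,14,15): 1⊕0⊕0⊕0⊕1⊕1⊕0⊕1 = 0
s8 (pos 8,9,10,11,12,13,14,15): 1⊕1⊕1⊕0⊕1⊕1⊕0⊕1 = 0
Syndrome s8…s1 = 0000 → no error.
Read data bits from positions 3,5,6,7,9,10,11,12,13,14,15: 10001101101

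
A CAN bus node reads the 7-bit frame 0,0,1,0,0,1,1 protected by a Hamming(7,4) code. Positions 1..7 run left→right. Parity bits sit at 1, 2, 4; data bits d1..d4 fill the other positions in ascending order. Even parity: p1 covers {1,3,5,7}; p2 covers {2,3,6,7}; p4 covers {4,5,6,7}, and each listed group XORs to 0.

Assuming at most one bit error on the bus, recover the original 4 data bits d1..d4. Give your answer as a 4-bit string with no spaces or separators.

1011

s1 (pos 1,3,5,7): 0⊕1⊕0⊕1 = 0
s2 (pos 2,3,6,7): 0⊕1⊕1⊕1 = 1
s4 (pos 4,5,6,7): 0⊕0⊕1⊕1 = 0
Syndrome s4…s1 = 010 → error at position 2.
Flip position 2: 0010011 → 0110011
Read data bits from positions 3,5,6,7: 1011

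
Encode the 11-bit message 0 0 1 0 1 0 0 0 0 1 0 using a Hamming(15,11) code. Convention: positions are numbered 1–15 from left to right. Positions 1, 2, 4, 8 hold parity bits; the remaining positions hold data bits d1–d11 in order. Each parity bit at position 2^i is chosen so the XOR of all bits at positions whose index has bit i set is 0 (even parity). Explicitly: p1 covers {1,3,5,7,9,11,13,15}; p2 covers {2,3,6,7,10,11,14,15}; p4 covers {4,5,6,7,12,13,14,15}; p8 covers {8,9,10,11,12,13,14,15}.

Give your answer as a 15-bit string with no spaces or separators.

Place data at non-parity positions: p1 p2 0 p4 0 1 0 p8 1 0 0 0 0 1 0
p1 (pos 1,3,5,7,9,11,13,15): XOR of data positions = 0⊕0⊕0⊕1⊕0⊕0⊕0 = 1
p2 (pos 2,3,6,7,10,11,14,15): XOR of data positions = 0⊕1⊕0⊕0⊕0⊕1⊕0 = 0
p4 (pos 4,5,6,7,12,13,14,15): XOR of data positions = 0⊕1⊕0⊕0⊕0⊕1⊕0 = 0
p8 (pos 8,9,10,11,12,13,14,15): XOR of data positions = 1⊕0⊕0⊕0⊕0⊕1⊕0 = 0
Codeword: 100001001000010

100001001000010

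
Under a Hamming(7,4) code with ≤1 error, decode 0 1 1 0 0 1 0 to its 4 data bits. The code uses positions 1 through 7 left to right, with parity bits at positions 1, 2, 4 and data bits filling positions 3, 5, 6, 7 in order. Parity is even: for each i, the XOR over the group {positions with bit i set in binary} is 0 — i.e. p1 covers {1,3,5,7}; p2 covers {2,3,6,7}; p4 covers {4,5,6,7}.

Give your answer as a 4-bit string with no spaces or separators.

1011

s1 (pos 1,3,5,7): 0⊕1⊕0⊕0 = 1
s2 (pos 2,3,6,7): 1⊕1⊕1⊕0 = 1
s4 (pos 4,5,6,7): 0⊕0⊕1⊕0 = 1
Syndrome s4…s1 = 111 → error at position 7.
Flip position 7: 0110010 → 0110011
Read data bits from positions 3,5,6,7: 1011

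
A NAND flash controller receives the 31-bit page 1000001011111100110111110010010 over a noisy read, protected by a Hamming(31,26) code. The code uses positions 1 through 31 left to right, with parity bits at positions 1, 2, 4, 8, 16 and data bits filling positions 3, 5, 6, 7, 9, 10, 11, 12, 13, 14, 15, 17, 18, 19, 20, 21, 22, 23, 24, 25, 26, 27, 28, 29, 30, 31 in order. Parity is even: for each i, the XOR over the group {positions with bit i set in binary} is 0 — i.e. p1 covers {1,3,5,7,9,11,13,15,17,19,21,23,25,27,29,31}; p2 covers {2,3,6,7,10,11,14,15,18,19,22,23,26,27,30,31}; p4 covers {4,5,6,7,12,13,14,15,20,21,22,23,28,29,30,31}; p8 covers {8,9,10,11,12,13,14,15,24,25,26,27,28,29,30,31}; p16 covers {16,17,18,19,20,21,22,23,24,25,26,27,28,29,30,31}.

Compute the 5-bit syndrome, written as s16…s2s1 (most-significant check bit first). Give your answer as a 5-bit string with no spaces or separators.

11111

s1 (pos 1,3,5,7,9,11,13,15,17,19,21,23,25,27,29,31): 1⊕0⊕0⊕1⊕1⊕1⊕1⊕0⊕1⊕0⊕1⊕1⊕0⊕1⊕0⊕0 = 1
s2 (pos 2,3,6,7,10,11,14,15,18,19,22,23,26,27,30,31): 0⊕0⊕0⊕1⊕1⊕1⊕1⊕0⊕1⊕0⊕1⊕1⊕0⊕1⊕1⊕0 = 1
s4 (pos 4,5,6,7,12,13,14,15,20,21,22,23,28,29,30,31): 0⊕0⊕0⊕1⊕1⊕1⊕1⊕0⊕1⊕1⊕1⊕1⊕0⊕0⊕1⊕0 = 1
s8 (pos 8,9,10,11,12,13,14,15,24,25,26,27,28,29,30,31): 0⊕1⊕1⊕1⊕1⊕1⊕1⊕0⊕1⊕0⊕0⊕1⊕0⊕0⊕1⊕0 = 1
s16 (pos 16,17,18,19,20,21,22,23,24,25,26,27,28,29,30,31): 0⊕1⊕1⊕0⊕1⊕1⊕1⊕1⊕1⊕0⊕0⊕1⊕0⊕0⊕1⊕0 = 1
Syndrome s16…s1 = 11111 → error at position 31.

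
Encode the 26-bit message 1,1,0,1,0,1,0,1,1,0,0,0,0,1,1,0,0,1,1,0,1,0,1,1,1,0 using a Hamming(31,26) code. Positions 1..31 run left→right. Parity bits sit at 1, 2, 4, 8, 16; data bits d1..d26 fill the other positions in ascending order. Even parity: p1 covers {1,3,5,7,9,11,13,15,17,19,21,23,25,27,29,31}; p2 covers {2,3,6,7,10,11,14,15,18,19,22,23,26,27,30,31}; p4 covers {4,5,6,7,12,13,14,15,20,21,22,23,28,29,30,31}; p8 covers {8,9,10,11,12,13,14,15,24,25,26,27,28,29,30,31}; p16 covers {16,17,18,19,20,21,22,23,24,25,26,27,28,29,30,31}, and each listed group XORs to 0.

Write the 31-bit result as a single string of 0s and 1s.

1111101001011000001100110101110

Place data at non-parity positions: p1 p2 1 p4 1 0 1 p8 0 1 0 1 1 0 0 p16 0 0 1 1 0 0 1 1 0 1 0 1 1 1 0
p1 (pos 1,3,5,7,9,11,13,15,17,19,21,23,25,27,29,31): XOR of data positions = 1⊕1⊕1⊕0⊕0⊕1⊕0⊕0⊕1⊕0⊕1⊕0⊕0⊕1⊕0 = 1
p2 (pos 2,3,6,7,10,11,14,15,18,19,22,23,26,27,30,31): XOR of data positions = 1⊕0⊕1⊕1⊕0⊕0⊕0⊕0⊕1⊕0⊕1⊕1⊕0⊕1⊕0 = 1
p4 (pos 4,5,6,7,12,13,14,15,20,21,22,23,28,29,30,31): XOR of data positions = 1⊕0⊕1⊕1⊕1⊕0⊕0⊕1⊕0⊕0⊕1⊕1⊕1⊕1⊕0 = 1
p8 (pos 8,9,10,11,12,13,14,15,24,25,26,27,28,29,30,31): XOR of data positions = 0⊕1⊕0⊕1⊕1⊕0⊕0⊕1⊕0⊕1⊕0⊕1⊕1⊕1⊕0 = 0
p16 (pos 16,17,18,19,20,21,22,23,24,25,26,27,28,29,30,31): XOR of data positions = 0⊕0⊕1⊕1⊕0⊕0⊕1⊕1⊕0⊕1⊕0⊕1⊕1⊕1⊕0 = 0
Codeword: 1111101001011000001100110101110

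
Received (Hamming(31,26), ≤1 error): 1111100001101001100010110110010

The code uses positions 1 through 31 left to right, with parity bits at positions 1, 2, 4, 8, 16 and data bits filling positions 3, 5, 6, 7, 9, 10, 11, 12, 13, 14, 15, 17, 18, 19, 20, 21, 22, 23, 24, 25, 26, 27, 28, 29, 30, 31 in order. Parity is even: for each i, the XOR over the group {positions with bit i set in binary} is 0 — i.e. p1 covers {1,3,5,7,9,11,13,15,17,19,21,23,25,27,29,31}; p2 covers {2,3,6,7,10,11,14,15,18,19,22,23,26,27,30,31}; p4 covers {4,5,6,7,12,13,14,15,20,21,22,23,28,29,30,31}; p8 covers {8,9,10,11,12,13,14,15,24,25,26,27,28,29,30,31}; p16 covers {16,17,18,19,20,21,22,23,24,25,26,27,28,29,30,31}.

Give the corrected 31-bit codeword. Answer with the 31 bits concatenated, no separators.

1111100011101001100010110110010

s1 (pos 1,3,5,7,9,11,13,15,17,19,21,23,25,27,29,31): 1⊕1⊕1⊕0⊕0⊕1⊕1⊕0⊕1⊕0⊕1⊕1⊕0⊕1⊕0⊕0 = 1
s2 (pos 2,3,6,7,10,11,14,15,18,19,22,23,26,27,30,31): 1⊕1⊕0⊕0⊕1⊕1⊕0⊕0⊕0⊕0⊕0⊕1⊕1⊕1⊕1⊕0 = 0
s4 (pos 4,5,6,7,12,13,14,15,20,21,22,23,28,29,30,31): 1⊕1⊕0⊕0⊕0⊕1⊕0⊕0⊕0⊕1⊕0⊕1⊕0⊕0⊕1⊕0 = 0
s8 (pos 8,9,10,11,12,13,14,15,24,25,26,27,28,29,30,31): 0⊕0⊕1⊕1⊕0⊕1⊕0⊕0⊕1⊕0⊕1⊕1⊕0⊕0⊕1⊕0 = 1
s16 (pos 16,17,18,19,20,21,22,23,24,25,26,27,28,29,30,31): 1⊕1⊕0⊕0⊕0⊕1⊕0⊕1⊕1⊕0⊕1⊕1⊕0⊕0⊕1⊕0 = 0
Syndrome s16…s1 = 01001 → error at position 9.
Flip position 9: 1111100001101001100010110110010 → 1111100011101001100010110110010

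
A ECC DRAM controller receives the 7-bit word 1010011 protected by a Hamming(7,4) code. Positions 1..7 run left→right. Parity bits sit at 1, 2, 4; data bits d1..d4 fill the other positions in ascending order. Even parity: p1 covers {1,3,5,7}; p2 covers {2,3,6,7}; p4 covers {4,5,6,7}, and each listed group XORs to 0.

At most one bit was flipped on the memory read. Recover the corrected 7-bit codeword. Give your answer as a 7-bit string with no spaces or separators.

s1 (pos 1,3,5,7): 1⊕1⊕0⊕1 = 1
s2 (pos 2,3,6,7): 0⊕1⊕1⊕1 = 1
s4 (pos 4,5,6,7): 0⊕0⊕1⊕1 = 0
Syndrome s4…s1 = 011 → error at position 3.
Flip position 3: 1010011 → 1000011

1000011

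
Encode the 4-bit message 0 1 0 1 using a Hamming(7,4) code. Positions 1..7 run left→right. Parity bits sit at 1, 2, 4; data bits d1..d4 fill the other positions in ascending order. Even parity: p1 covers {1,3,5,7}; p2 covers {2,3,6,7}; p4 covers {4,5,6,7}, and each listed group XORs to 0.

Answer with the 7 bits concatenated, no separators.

Place data at non-parity positions: p1 p2 0 p4 1 0 1
p1 (pos 1,3,5,7): XOR of data positions = 0⊕1⊕1 = 0
p2 (pos 2,3,6,7): XOR of data positions = 0⊕0⊕1 = 1
p4 (pos 4,5,6,7): XOR of data positions = 1⊕0⊕1 = 0
Codeword: 0100101

0100101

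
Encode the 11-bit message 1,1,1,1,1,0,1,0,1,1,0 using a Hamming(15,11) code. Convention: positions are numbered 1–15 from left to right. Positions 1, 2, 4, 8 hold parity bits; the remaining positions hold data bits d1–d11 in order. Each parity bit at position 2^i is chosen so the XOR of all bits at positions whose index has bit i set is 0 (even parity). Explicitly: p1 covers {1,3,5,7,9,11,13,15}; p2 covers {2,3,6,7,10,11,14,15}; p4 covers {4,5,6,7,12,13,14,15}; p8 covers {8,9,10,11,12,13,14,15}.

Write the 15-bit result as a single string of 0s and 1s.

Place data at non-parity positions: p1 p2 1 p4 1 1 1 p8 1 0 1 0 1 1 0
p1 (pos 1,3,5,7,9,11,13,15): XOR of data positions = 1⊕1⊕1⊕1⊕1⊕1⊕0 = 0
p2 (pos 2,3,6,7,10,11,14,15): XOR of data positions = 1⊕1⊕1⊕0⊕1⊕1⊕0 = 1
p4 (pos 4,5,6,7,12,13,14,15): XOR of data positions = 1⊕1⊕1⊕0⊕1⊕1⊕0 = 1
p8 (pos 8,9,10,11,12,13,14,15): XOR of data positions = 1⊕0⊕1⊕0⊕1⊕1⊕0 = 0
Codeword: 011111101010110

011111101010110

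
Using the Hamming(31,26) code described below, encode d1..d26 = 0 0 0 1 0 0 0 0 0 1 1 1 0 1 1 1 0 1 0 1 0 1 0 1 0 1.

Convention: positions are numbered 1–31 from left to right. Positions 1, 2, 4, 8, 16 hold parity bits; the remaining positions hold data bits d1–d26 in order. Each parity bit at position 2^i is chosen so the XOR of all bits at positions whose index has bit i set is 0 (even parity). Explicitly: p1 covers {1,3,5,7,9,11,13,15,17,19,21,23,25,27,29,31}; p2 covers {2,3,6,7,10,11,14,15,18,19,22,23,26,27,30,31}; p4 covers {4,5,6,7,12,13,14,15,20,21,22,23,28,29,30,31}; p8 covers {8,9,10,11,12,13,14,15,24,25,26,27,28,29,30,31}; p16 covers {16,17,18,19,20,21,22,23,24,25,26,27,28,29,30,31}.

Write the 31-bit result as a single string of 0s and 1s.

Place data at non-parity positions: p1 p2 0 p4 0 0 1 p8 0 0 0 0 0 1 1 p16 1 0 1 1 1 0 1 0 1 0 1 0 1 0 1
p1 (pos 1,3,5,7,9,11,13,15,17,19,21,23,25,27,29,31): XOR of data positions = 0⊕0⊕1⊕0⊕0⊕0⊕1⊕1⊕1⊕1⊕1⊕1⊕1⊕1⊕1 = 0
p2 (pos 2,3,6,7,10,11,14,15,18,19,22,23,26,27,30,31): XOR of data positions = 0⊕0⊕1⊕0⊕0⊕1⊕1⊕0⊕1⊕0⊕1⊕0⊕1⊕0⊕1 = 1
p4 (pos 4,5,6,7,12,13,14,15,20,21,22,23,28,29,30,31): XOR of data positions = 0⊕0⊕1⊕0⊕0⊕1⊕1⊕1⊕1⊕0⊕1⊕0⊕1⊕0⊕1 = 0
p8 (pos 8,9,10,11,12,13,14,15,24,25,26,27,28,29,30,31): XOR of data positions = 0⊕0⊕0⊕0⊕0⊕1⊕1⊕0⊕1⊕0⊕1⊕0⊕1⊕0⊕1 = 0
p16 (pos 16,17,18,19,20,21,22,23,24,25,26,27,28,29,30,31): XOR of data positions = 1⊕0⊕1⊕1⊕1⊕0⊕1⊕0⊕1⊕0⊕1⊕0⊕1⊕0⊕1 = 1
Codeword: 0100001000000111101110101010101

0100001000000111101110101010101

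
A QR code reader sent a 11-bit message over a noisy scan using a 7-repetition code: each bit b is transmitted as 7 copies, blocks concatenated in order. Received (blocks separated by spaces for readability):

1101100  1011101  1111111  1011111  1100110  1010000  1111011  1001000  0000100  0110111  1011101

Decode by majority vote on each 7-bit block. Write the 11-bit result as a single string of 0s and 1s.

11111010011

Block 1 (1101100): 4 ones → 1
Block 2 (1011101): 5 ones → 1
Block 3 (1111111): 7 ones → 1
Block 4 (1011111): 6 ones → 1
Block 5 (1100110): 4 ones → 1
Block 6 (1010000): 2 ones → 0
Block 7 (1111011): 6 ones → 1
Block 8 (1001000): 2 ones → 0
Block 9 (0000100): 1 one → 0
Block 10 (0110111): 5 ones → 1
Block 11 (1011101): 5 ones → 1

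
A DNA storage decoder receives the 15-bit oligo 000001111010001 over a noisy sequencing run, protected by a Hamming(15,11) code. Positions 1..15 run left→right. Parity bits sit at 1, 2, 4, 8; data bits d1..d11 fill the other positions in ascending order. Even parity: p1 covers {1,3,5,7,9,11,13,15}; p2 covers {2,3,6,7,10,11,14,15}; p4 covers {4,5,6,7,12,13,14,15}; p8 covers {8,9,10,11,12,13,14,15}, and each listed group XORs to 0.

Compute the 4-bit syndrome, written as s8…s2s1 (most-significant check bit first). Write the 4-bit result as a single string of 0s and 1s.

0100

s1 (pos 1,3,5,7,9,11,13,15): 0⊕0⊕0⊕1⊕1⊕1⊕0⊕1 = 0
s2 (pos 2,3,6,7,10,11,14,15): 0⊕0⊕1⊕1⊕0⊕1⊕0⊕1 = 0
s4 (pos 4,5,6,7,12,13,14,15): 0⊕0⊕1⊕1⊕0⊕0⊕0⊕1 = 1
s8 (pos 8,9,10,11,12,13,14,15): 1⊕1⊕0⊕1⊕0⊕0⊕0⊕1 = 0
Syndrome s8…s1 = 0100 → error at position 4.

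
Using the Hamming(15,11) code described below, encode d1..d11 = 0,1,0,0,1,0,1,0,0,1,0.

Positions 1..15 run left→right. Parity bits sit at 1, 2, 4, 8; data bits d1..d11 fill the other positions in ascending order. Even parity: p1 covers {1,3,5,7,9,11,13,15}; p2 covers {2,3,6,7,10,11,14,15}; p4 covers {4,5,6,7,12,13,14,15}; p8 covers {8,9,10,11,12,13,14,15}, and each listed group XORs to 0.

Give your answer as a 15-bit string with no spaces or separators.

100010011010010

Place data at non-parity positions: p1 p2 0 p4 1 0 0 p8 1 0 1 0 0 1 0
p1 (pos 1,3,5,7,9,11,13,15): XOR of data positions = 0⊕1⊕0⊕1⊕1⊕0⊕0 = 1
p2 (pos 2,3,6,7,10,11,14,15): XOR of data positions = 0⊕0⊕0⊕0⊕1⊕1⊕0 = 0
p4 (pos 4,5,6,7,12,13,14,15): XOR of data positions = 1⊕0⊕0⊕0⊕0⊕1⊕0 = 0
p8 (pos 8,9,10,11,12,13,14,15): XOR of data positions = 1⊕0⊕1⊕0⊕0⊕1⊕0 = 1
Codeword: 100010011010010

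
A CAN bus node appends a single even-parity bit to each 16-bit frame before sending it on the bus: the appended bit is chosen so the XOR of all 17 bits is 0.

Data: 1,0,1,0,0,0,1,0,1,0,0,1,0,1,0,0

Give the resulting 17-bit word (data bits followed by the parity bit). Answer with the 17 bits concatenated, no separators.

10100010100101000

XOR of the 16 data bits: 1⊕0⊕1⊕0⊕0⊕0⊕1⊕0⊕1⊕0⊕0⊕1⊕0⊕1⊕0⊕0 = 0
Parity bit = 0 (so all 17 bits XOR to 0).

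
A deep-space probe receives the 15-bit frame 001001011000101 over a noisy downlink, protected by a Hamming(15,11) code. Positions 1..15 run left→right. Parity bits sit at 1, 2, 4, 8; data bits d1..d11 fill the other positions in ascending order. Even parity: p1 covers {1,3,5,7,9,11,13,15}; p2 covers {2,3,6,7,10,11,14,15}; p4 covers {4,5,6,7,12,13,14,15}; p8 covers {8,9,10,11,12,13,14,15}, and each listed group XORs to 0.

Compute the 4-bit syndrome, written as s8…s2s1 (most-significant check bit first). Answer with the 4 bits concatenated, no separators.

0110

s1 (pos 1,3,5,7,9,11,13,15): 0⊕1⊕0⊕0⊕1⊕0⊕1⊕1 = 0
s2 (pos 2,3,6,7,10,11,14,15): 0⊕1⊕1⊕0⊕0⊕0⊕0⊕1 = 1
s4 (pos 4,5,6,7,12,13,14,15): 0⊕0⊕1⊕0⊕0⊕1⊕0⊕1 = 1
s8 (pos 8,9,10,11,12,13,14,15): 1⊕1⊕0⊕0⊕0⊕1⊕0⊕1 = 0
Syndrome s8…s1 = 0110 → error at position 6.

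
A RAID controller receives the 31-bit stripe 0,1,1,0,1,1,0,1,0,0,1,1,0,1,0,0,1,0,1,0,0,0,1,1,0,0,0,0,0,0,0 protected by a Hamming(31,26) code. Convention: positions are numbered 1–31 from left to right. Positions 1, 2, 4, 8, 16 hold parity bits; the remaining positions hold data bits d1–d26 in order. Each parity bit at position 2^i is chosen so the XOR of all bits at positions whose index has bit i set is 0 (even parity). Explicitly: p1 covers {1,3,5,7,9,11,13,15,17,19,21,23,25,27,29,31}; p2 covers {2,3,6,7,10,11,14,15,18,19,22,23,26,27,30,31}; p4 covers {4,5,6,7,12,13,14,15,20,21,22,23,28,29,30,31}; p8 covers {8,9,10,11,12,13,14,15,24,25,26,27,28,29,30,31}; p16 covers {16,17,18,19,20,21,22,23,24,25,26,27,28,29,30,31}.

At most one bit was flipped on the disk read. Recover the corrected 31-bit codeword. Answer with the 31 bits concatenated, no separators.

s1 (pos 1,3,5,7,9,11,13,15,17,19,21,23,25,27,29,31): 0⊕1⊕1⊕0⊕0⊕1⊕0⊕0⊕1⊕1⊕0⊕1⊕0⊕0⊕0⊕0 = 0
s2 (pos 2,3,6,7,10,11,14,15,18,19,22,23,26,27,30,31): 1⊕1⊕1⊕0⊕0⊕1⊕1⊕0⊕0⊕1⊕0⊕1⊕0⊕0⊕0⊕0 = 1
s4 (pos 4,5,6,7,12,13,14,15,20,21,22,23,28,29,30,31): 0⊕1⊕1⊕0⊕1⊕0⊕1⊕0⊕0⊕0⊕0⊕1⊕0⊕0⊕0⊕0 = 1
s8 (pos 8,9,10,11,12,13,14,15,24,25,26,27,28,29,30,31): 1⊕0⊕0⊕1⊕1⊕0⊕1⊕0⊕1⊕0⊕0⊕0⊕0⊕0⊕0⊕0 = 1
s16 (pos 16,17,18,19,20,21,22,23,24,25,26,27,28,29,30,31): 0⊕1⊕0⊕1⊕0⊕0⊕0⊕1⊕1⊕0⊕0⊕0⊕0⊕0⊕0⊕0 = 0
Syndrome s16…s1 = 01110 → error at position 14.
Flip position 14: 0110110100110100101000110000000 → 0110110100110000101000110000000

0110110100110000101000110000000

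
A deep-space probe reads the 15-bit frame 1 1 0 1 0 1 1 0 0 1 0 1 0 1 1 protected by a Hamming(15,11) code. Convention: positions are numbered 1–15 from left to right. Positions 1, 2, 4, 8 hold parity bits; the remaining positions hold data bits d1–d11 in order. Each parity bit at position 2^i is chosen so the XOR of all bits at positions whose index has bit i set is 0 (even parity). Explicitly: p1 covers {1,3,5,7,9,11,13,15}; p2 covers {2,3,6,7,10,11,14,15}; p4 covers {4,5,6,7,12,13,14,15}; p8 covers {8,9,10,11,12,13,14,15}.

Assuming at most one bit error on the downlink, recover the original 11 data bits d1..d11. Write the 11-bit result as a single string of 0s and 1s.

00110101011

s1 (pos 1,3,5,7,9,11,13,15): 1⊕0⊕0⊕1⊕0⊕0⊕0⊕1 = 1
s2 (pos 2,3,6,7,10,11,14,15): 1⊕0⊕1⊕1⊕1⊕0⊕1⊕1 = 0
s4 (pos 4,5,6,7,12,13,14,15): 1⊕0⊕1⊕1⊕1⊕0⊕1⊕1 = 0
s8 (pos 8,9,10,11,12,13,14,15): 0⊕0⊕1⊕0⊕1⊕0⊕1⊕1 = 0
Syndrome s8…s1 = 0001 → error at position 1.
Flip position 1: 110101100101011 → 010101100101011
Read data bits from positions 3,5,6,7,9,10,11,12,13,14,15: 00110101011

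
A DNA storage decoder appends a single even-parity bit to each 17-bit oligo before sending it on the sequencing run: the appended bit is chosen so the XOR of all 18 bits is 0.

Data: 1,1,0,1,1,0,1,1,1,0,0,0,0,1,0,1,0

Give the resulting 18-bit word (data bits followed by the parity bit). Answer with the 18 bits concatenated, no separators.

XOR of the 17 data bits: 1⊕1⊕0⊕1⊕1⊕0⊕1⊕1⊕1⊕0⊕0⊕0⊕0⊕1⊕0⊕1⊕0 = 1
Parity bit = 1 (so all 18 bits XOR to 0).

110110111000010101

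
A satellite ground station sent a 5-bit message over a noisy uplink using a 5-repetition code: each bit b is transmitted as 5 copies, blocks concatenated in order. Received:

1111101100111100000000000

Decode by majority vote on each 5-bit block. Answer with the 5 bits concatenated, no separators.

10100

Block 1 (11111): 5 ones → 1
Block 2 (01100): 2 ones → 0
Block 3 (11110): 4 ones → 1
Block 4 (00000): 0 ones → 0
Block 5 (00000): 0 ones → 0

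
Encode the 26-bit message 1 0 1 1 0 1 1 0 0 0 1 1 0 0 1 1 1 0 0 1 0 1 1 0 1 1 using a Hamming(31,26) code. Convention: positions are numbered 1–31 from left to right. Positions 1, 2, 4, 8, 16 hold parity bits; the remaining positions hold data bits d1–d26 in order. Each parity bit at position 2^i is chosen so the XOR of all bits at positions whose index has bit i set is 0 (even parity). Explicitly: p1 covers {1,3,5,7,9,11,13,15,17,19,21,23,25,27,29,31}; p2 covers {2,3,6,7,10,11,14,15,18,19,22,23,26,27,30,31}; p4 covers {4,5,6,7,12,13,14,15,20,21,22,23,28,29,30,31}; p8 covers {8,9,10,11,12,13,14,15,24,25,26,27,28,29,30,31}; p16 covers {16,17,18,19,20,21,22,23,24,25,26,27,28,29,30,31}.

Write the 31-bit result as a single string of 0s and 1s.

Place data at non-parity positions: p1 p2 1 p4 0 1 1 p8 0 1 1 0 0 0 1 p16 1 0 0 1 1 1 0 0 1 0 1 1 0 1 1
p1 (pos 1,3,5,7,9,11,13,15,17,19,21,23,25,27,29,31): XOR of data positions = 1⊕0⊕1⊕0⊕1⊕0⊕1⊕1⊕0⊕1⊕0⊕1⊕1⊕0⊕1 = 1
p2 (pos 2,3,6,7,10,11,14,15,18,19,22,23,26,27,30,31): XOR of data positions = 1⊕1⊕1⊕1⊕1⊕0⊕1⊕0⊕0⊕1⊕0⊕0⊕1⊕1⊕1 = 0
p4 (pos 4,5,6,7,12,13,14,15,20,21,22,23,28,29,30,31): XOR of data positions = 0⊕1⊕1⊕0⊕0⊕0⊕1⊕1⊕1⊕1⊕0⊕1⊕0⊕1⊕1 = 1
p8 (pos 8,9,10,11,12,13,14,15,24,25,26,27,28,29,30,31): XOR of data positions = 0⊕1⊕1⊕0⊕0⊕0⊕1⊕0⊕1⊕0⊕1⊕1⊕0⊕1⊕1 = 0
p16 (pos 16,17,18,19,20,21,22,23,24,25,26,27,28,29,30,31): XOR of data positions = 1⊕0⊕0⊕1⊕1⊕1⊕0⊕0⊕1⊕0⊕1⊕1⊕0⊕1⊕1 = 1
Codeword: 1011011001100011100111001011011

1011011001100011100111001011011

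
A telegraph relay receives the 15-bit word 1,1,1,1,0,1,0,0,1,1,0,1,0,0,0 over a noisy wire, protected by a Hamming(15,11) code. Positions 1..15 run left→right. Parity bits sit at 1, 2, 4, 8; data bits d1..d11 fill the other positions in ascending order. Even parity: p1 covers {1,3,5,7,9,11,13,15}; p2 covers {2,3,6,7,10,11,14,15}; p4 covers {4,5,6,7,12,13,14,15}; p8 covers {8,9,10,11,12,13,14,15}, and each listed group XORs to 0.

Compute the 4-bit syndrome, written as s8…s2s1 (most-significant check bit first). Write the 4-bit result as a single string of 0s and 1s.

s1 (pos 1,3,5,7,9,11,13,15): 1⊕1⊕0⊕0⊕1⊕0⊕0⊕0 = 1
s2 (pos 2,3,6,7,10,11,14,15): 1⊕1⊕1⊕0⊕1⊕0⊕0⊕0 = 0
s4 (pos 4,5,6,7,12,13,14,15): 1⊕0⊕1⊕0⊕1⊕0⊕0⊕0 = 1
s8 (pos 8,9,10,11,12,13,14,15): 0⊕1⊕1⊕0⊕1⊕0⊕0⊕0 = 1
Syndrome s8…s1 = 1101 → error at position 13.

1101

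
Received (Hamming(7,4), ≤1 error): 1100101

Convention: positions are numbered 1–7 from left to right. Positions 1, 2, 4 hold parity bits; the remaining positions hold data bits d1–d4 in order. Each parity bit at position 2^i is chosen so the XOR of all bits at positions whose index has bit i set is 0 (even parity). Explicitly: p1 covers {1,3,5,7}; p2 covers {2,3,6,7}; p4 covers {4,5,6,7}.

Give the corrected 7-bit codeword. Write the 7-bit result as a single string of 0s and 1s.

0100101

s1 (pos 1,3,5,7): 1⊕0⊕1⊕1 = 1
s2 (pos 2,3,6,7): 1⊕0⊕0⊕1 = 0
s4 (pos 4,5,6,7): 0⊕1⊕0⊕1 = 0
Syndrome s4…s1 = 001 → error at position 1.
Flip position 1: 1100101 → 0100101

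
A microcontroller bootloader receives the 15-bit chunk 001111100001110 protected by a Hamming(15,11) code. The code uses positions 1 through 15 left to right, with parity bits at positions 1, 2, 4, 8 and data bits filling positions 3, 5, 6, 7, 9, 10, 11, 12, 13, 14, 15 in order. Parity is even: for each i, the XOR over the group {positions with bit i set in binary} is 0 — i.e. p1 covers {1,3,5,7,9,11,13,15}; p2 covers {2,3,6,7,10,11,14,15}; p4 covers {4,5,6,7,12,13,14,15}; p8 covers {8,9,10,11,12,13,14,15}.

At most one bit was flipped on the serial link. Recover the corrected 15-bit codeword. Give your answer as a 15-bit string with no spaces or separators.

001111100000110

s1 (pos 1,3,5,7,9,11,13,15): 0⊕1⊕1⊕1⊕0⊕0⊕1⊕0 = 0
s2 (pos 2,3,6,7,10,11,14,15): 0⊕1⊕1⊕1⊕0⊕0⊕1⊕0 = 0
s4 (pos 4,5,6,7,12,13,14,15): 1⊕1⊕1⊕1⊕1⊕1⊕1⊕0 = 1
s8 (pos 8,9,10,11,12,13,14,15): 0⊕0⊕0⊕0⊕1⊕1⊕1⊕0 = 1
Syndrome s8…s1 = 1100 → error at position 12.
Flip position 12: 001111100001110 → 001111100000110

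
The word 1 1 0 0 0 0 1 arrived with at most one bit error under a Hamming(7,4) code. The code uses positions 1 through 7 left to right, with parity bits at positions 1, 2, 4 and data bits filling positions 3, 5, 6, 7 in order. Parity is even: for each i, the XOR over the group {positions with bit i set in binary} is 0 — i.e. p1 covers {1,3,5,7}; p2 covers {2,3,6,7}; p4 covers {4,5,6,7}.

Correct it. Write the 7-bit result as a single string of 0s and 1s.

s1 (pos 1,3,5,7): 1⊕0⊕0⊕1 = 0
s2 (pos 2,3,6,7): 1⊕0⊕0⊕1 = 0
s4 (pos 4,5,6,7): 0⊕0⊕0⊕1 = 1
Syndrome s4…s1 = 100 → error at position 4.
Flip position 4: 1100001 → 1101001

1101001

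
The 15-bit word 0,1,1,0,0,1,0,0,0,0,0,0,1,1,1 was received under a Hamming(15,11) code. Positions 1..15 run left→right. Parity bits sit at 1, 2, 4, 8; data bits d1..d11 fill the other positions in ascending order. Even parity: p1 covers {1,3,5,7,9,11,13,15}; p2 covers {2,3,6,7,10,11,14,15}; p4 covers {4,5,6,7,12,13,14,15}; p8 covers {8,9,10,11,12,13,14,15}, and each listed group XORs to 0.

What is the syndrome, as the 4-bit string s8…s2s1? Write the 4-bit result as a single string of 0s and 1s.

s1 (pos 1,3,5,7,9,11,13,15): 0⊕1⊕0⊕0⊕0⊕0⊕1⊕1 = 1
s2 (pos 2,3,6,7,10,11,14,15): 1⊕1⊕1⊕0⊕0⊕0⊕1⊕1 = 1
s4 (pos 4,5,6,7,12,13,14,15): 0⊕0⊕1⊕0⊕0⊕1⊕1⊕1 = 0
s8 (pos 8,9,10,11,12,13,14,15): 0⊕0⊕0⊕0⊕0⊕1⊕1⊕1 = 1
Syndrome s8…s1 = 1011 → error at position 11.

1011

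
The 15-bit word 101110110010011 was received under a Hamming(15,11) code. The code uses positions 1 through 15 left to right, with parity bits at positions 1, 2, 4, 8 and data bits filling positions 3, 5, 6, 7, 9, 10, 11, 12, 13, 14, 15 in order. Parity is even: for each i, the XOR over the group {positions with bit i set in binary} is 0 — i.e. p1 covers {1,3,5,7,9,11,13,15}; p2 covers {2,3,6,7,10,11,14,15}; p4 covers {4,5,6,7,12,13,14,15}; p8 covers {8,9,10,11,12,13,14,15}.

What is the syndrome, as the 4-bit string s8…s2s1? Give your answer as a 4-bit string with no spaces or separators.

s1 (pos 1,3,5,7,9,11,13,15): 1⊕1⊕1⊕1⊕0⊕1⊕0⊕1 = 0
s2 (pos 2,3,6,7,10,11,14,15): 0⊕1⊕0⊕1⊕0⊕1⊕1⊕1 = 1
s4 (pos 4,5,6,7,12,13,14,15): 1⊕1⊕0⊕1⊕0⊕0⊕1⊕1 = 1
s8 (pos 8,9,10,11,12,13,14,15): 1⊕0⊕0⊕1⊕0⊕0⊕1⊕1 = 0
Syndrome s8…s1 = 0110 → error at position 6.

0110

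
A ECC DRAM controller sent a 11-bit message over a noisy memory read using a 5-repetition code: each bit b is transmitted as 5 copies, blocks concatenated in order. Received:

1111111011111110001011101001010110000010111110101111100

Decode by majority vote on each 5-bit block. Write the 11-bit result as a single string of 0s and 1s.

11101000111

Block 1 (11111): 5 ones → 1
Block 2 (11011): 4 ones → 1
Block 3 (11111): 5 ones → 1
Block 4 (00010): 1 one → 0
Block 5 (11101): 4 ones → 1
Block 6 (00101): 2 ones → 0
Block 7 (01100): 2 ones → 0
Block 8 (00010): 1 one → 0
Block 9 (11111): 5 ones → 1
Block 10 (01011): 3 ones → 1
Block 11 (11100): 3 ones → 1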